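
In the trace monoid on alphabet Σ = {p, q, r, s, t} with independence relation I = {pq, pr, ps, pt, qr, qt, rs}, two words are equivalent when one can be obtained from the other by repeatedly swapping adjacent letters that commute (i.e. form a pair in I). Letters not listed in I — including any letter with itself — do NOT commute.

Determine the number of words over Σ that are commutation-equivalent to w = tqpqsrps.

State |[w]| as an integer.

#0=t has no predecessor
#1=q has no predecessor
#2=p has no predecessor
#3=q depends on [1:q]
#4=s depends on [0:t, 3:q]
#5=r depends on [0:t]
#6=p depends on [2:p]
#7=s depends on [4:s]
sources: [0:t, 1:q, 2:p]
N(rest) = Σ N(rest − s) over sources s of rest; N(one piece) = 1:
  size 1 → [5]=1  [6]=1  [7]=1
  size 2 → [2,6]=1  [4,7]=1  [5,6]=2  [5,7]=2  [6,7]=2
  size 3 → [2,5,6]=3  [2,6,7]=3  [3,4,7]=1  [4,5,7]=3  [4,6,7]=3  [5,6,7]=6
  size 4 → [0,4,5,7]=3  [1,3,4,7]=1  [2,4,6,7]=6  [2,5,6,7]=12  [3,4,5,7]=4  [3,4,6,7]=4  [4,5,6,7]=12
  size 5 → [0,3,4,5,7]=7  [0,4,5,6,7]=15  [1,3,4,5,7]=5  [1,3,4,6,7]=5  [2,3,4,6,7]=10  [2,4,5,6,7]=30  [3,4,5,6,7]=20
  size 6 → [0,1,3,4,5,7]=12  [0,2,4,5,6,7]=45  [0,3,4,5,6,7]=42  [1,2,3,4,6,7]=15  [1,3,4,5,6,7]=30  [2,3,4,5,6,7]=60
  first=0(t) contributes 105
  first=1(q) contributes 147
  first=2(p) contributes 84
|[w]| = 336

336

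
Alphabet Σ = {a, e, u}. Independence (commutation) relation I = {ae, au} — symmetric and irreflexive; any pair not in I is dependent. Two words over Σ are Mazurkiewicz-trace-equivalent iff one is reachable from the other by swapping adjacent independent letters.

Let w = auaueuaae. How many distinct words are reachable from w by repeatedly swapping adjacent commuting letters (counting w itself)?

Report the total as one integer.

drop 0:a onto floor
drop 1:u onto floor
drop 2:a onto {0:a}
drop 3:u onto {1:u}
drop 4:e onto {3:u}
drop 5:u onto {4:e}
drop 6:a onto {2:a}
drop 7:a onto {6:a}
drop 8:e onto {5:u}
ground layer = {0:a, 1:u}
drop-orders for the pieces not yet dropped (sum over which currently-grounded one goes next):
  1 to go: {7} 1  {8} 1
  2 to go: {5,8} 1  {6,7} 1  {7,8} 2
  3 to go: {2,6,7} 1  {4,5,8} 1  {5,7,8} 3  {6,7,8} 3
  4 to go: {0,2,6,7} 1  {2,6,7,8} 4  {3,4,5,8} 1  {4,5,7,8} 4  {5,6,7,8} 6
  5 to go: {0,2,6,7,8} 5  {1,3,4,5,8} 1  {2,5,6,7,8} 10  {3,4,5,7,8} 5  {4,5,6,7,8} 10
  6 to go: {0,2,5,6,7,8} 15  {1,3,4,5,7,8} 6  {2,4,5,6,7,8} 20  {3,4,5,6,7,8} 15
  7 to go: {0,2,4,5,6,7,8} 35  {1,3,4,5,6,7,8} 21  {2,3,4,5,6,7,8} 35
  if 0:a drops first: 56 orders
  if 1:u drops first: 70 orders
heap linearizations: 126

126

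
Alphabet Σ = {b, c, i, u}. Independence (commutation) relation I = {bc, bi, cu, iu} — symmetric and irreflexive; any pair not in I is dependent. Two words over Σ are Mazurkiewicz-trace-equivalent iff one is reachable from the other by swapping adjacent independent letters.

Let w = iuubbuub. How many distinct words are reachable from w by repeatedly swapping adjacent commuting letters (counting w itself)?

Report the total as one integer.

#0=i has no predecessor
#1=u has no predecessor
#2=u depends on [1:u]
#3=b depends on [2:u]
#4=b depends on [3:b]
#5=u depends on [4:b]
#6=u depends on [5:u]
#7=b depends on [6:u]
sources: [0:i, 1:u]
N(rest) = Σ N(rest − s) over sources s of rest; N(one piece) = 1:
  size 1 → [0]=1  [7]=1
  size 2 → [0,7]=2  [6,7]=1
  size 3 → [0,6,7]=3  [5,6,7]=1
  size 4 → [0,5,6,7]=4  [4,5,6,7]=1
  size 5 → [0,4,5,6,7]=5  [3,4,5,6,7]=1
  size 6 → [0,3,4,5,6,7]=6  [2,3,4,5,6,7]=1
  first=0(i) contributes 1
  first=1(u) contributes 7
|[w]| = 8

8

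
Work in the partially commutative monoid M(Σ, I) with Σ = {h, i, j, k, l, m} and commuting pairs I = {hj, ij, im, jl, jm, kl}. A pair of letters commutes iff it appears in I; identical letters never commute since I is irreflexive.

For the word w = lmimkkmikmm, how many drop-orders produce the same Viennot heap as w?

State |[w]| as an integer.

6

drop 0:l onto floor
drop 1:m onto {0:l}
drop 2:i onto {0:l}
drop 3:m onto {1:m}
drop 4:k onto {2:i, 3:m}
drop 5:k onto {4:k}
drop 6:m onto {5:k}
drop 7:i onto {5:k}
drop 8:k onto {6:m, 7:i}
drop 9:m onto {8:k}
drop 10:m onto {9:m}
ground layer = {0:l}
drop-orders for the pieces not yet dropped (sum over which currently-grounded one goes next):
  1 to go: {10} 1
  2 to go: {9,10} 1
  3 to go: {8,9,10} 1
  4 to go: {6,8,9,10} 1  {7,8,9,10} 1
  5 to go: {6,7,8,9,10} 2
  6 to go: {5,6,7,8,9,10} 2
  7 to go: {4,5,6,7,8,9,10} 2
  8 to go: {2,4,5,6,7,8,9,10} 2  {3,4,5,6,7,8,9,10} 2
  9 to go: {1,3,4,5,6,7,8,9,10} 2  {2,3,4,5,6,7,8,9,10} 4
  if 0:l drops first: 6 orders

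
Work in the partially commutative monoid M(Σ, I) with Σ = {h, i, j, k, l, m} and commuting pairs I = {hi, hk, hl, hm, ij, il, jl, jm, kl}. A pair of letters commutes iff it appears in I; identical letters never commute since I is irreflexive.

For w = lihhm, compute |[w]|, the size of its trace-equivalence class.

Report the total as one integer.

20

#0=l has no predecessor
#1=i has no predecessor
#2=h has no predecessor
#3=h depends on [2:h]
#4=m depends on [0:l, 1:i]
sources: [0:l, 1:i, 2:h]
N(rest) = Σ N(rest − s) over sources s of rest; N(one piece) = 1:
  size 1 → [3]=1  [4]=1
  size 2 → [0,4]=1  [1,4]=1  [2,3]=1  [3,4]=2
  size 3 → [0,1,4]=2  [0,3,4]=3  [1,3,4]=3  [2,3,4]=3
  first=0(l) contributes 6
  first=1(i) contributes 6
  first=2(h) contributes 8
|[w]| = 20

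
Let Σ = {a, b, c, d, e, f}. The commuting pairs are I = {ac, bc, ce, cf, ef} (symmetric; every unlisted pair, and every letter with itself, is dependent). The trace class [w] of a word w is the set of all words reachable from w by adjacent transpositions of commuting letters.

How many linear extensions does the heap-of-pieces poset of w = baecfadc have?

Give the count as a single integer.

12

piece 0:b — minimal
piece 1:a rests on {0:b}
piece 2:e rests on {1:a}
piece 3:c — minimal
piece 4:f rests on {1:a}
piece 5:a rests on {2:e, 4:f}
piece 6:d rests on {3:c, 5:a}
piece 7:c rests on {6:d}
minimal pieces: {0:b, 3:c}
ways to finish when only these pieces remain (= sum over removing one remaining piece with nothing left below it):
  1 left: {7}→1
  2 left: {6,7}→1
  3 left: {3,6,7}→1  {5,6,7}→1
  4 left: {2,5,6,7}→1  {3,5,6,7}→2  {4,5,6,7}→1
  5 left: {2,3,5,6,7}→3  {2,4,5,6,7}→2  {3,4,5,6,7}→3
  6 left: {1,2,4,5,6,7}→2  {2,3,4,5,6,7}→8
  placing 0:b first → 10 extensions
  placing 3:c first → 2 extensions
total linear extensions = 12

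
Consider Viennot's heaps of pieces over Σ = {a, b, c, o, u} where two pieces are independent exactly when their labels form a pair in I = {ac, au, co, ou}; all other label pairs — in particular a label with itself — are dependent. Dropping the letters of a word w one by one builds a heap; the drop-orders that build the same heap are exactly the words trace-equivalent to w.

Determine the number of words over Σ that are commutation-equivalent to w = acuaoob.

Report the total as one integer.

0(a) covers ∅
1(c) covers ∅
2(u) covers 1:c
3(a) covers 0:a
4(o) covers 3:a
5(o) covers 4:o
6(b) covers 2:u, 5:o
floor of heap: 0:a, 1:c
completions by unplaced set U, small U first (add the entries for U minus each lowest piece of U):
  |U|=1: {6}:1
  |U|=2: {2,6}:1  {5,6}:1
  |U|=3: {1,2,6}:1  {2,5,6}:2  {4,5,6}:1
  |U|=4: {1,2,5,6}:3  {2,4,5,6}:3  {3,4,5,6}:1
  |U|=5: {0,3,4,5,6}:1  {1,2,4,5,6}:6  {2,3,4,5,6}:4
  start at 0(a): 10
  start at 1(c): 5
sum over floor = 15

15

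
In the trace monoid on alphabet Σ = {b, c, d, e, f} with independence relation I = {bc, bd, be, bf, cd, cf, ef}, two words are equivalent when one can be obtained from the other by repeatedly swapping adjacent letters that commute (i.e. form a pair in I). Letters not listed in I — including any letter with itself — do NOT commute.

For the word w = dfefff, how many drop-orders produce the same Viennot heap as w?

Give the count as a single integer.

5

drop 0:d onto floor
drop 1:f onto {0:d}
drop 2:e onto {0:d}
drop 3:f onto {1:f}
drop 4:f onto {3:f}
drop 5:f onto {4:f}
ground layer = {0:d}
drop-orders for the pieces not yet dropped (sum over which currently-grounded one goes next):
  1 to go: {2} 1  {5} 1
  2 to go: {2,5} 2  {4,5} 1
  3 to go: {2,4,5} 3  {3,4,5} 1
  4 to go: {1,3,4,5} 1  {2,3,4,5} 4
  if 0:d drops first: 5 orders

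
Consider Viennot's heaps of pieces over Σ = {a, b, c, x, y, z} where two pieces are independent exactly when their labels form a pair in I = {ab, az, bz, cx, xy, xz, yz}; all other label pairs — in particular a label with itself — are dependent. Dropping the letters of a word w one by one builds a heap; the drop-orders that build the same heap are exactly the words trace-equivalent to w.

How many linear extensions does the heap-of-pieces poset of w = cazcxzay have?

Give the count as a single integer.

17

0(c) covers ∅
1(a) covers 0:c
2(z) covers 0:c
3(c) covers 1:a, 2:z
4(x) covers 1:a
5(z) covers 3:c
6(a) covers 3:c, 4:x
7(y) covers 6:a
floor of heap: 0:c
completions by unplaced set U, small U first (add the entries for U minus each lowest piece of U):
  |U|=1: {5}:1  {7}:1
  |U|=2: {5,7}:2  {6,7}:1
  |U|=3: {4,6,7}:1  {5,6,7}:3
  |U|=4: {3,5,6,7}:3  {4,5,6,7}:4
  |U|=5: {2,3,5,6,7}:3  {3,4,5,6,7}:7
  |U|=6: {1,3,4,5,6,7}:7  {2,3,4,5,6,7}:10
  start at 0(c): 17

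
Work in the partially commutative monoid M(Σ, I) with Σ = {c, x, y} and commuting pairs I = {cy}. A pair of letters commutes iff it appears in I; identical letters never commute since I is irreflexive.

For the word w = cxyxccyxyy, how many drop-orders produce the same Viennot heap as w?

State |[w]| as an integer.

3

#0=c has no predecessor
#1=x depends on [0:c]
#2=y depends on [1:x]
#3=x depends on [2:y]
#4=c depends on [3:x]
#5=c depends on [4:c]
#6=y depends on [3:x]
#7=x depends on [5:c, 6:y]
#8=y depends on [7:x]
#9=y depends on [8:y]
sources: [0:c]
N(rest) = Σ N(rest − s) over sources s of rest; N(one piece) = 1:
  size 1 → [9]=1
  size 2 → [8,9]=1
  size 3 → [7,8,9]=1
  size 4 → [5,7,8,9]=1  [6,7,8,9]=1
  size 5 → [4,5,7,8,9]=1  [5,6,7,8,9]=2
  size 6 → [4,5,6,7,8,9]=3
  size 7 → [3,4,5,6,7,8,9]=3
  size 8 → [2,3,4,5,6,7,8,9]=3
  first=0(c) contributes 3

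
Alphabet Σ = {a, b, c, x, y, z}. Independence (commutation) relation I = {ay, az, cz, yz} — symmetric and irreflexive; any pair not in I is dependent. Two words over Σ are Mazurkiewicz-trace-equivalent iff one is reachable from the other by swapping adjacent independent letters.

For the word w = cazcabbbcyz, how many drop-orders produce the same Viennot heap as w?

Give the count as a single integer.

15

piece 0:c — minimal
piece 1:a rests on {0:c}
piece 2:z — minimal
piece 3:c rests on {1:a}
piece 4:a rests on {3:c}
piece 5:b rests on {2:z, 4:a}
piece 6:b rests on {5:b}
piece 7:b rests on {6:b}
piece 8:c rests on {7:b}
piece 9:y rests on {8:c}
piece 10:z rests on {7:b}
minimal pieces: {0:c, 2:z}
ways to finish when only these pieces remain (= sum over removing one remaining piece with nothing left below it):
  1 left: {9}→1  {10}→1
  2 left: {8,9}→1  {9,10}→2
  3 left: {8,9,10}→3
  4 left: {7,8,9,10}→3
  5 left: {6,7,8,9,10}→3
  6 left: {5,6,7,8,9,10}→3
  7 left: {2,5,6,7,8,9,10}→3  {4,5,6,7,8,9,10}→3
  8 left: {2,4,5,6,7,8,9,10}→6  {3,4,5,6,7,8,9,10}→3
  9 left: {1,3,4,5,6,7,8,9,10}→3  {2,3,4,5,6,7,8,9,10}→9
  placing 0:c first → 12 extensions
  placing 2:z first → 3 extensions
total linear extensions = 15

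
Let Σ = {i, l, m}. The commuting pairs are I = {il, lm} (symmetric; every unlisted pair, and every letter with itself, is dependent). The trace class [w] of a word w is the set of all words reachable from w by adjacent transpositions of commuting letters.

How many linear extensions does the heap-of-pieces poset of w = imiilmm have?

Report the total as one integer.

0(i) covers ∅
1(m) covers 0:i
2(i) covers 1:m
3(i) covers 2:i
4(l) covers ∅
5(m) covers 3:i
6(m) covers 5:m
floor of heap: 0:i, 4:l
completions by unplaced set U, small U first (add the entries for U minus each lowest piece of U):
  |U|=1: {4}:1  {6}:1
  |U|=2: {4,6}:2  {5,6}:1
  |U|=3: {3,5,6}:1  {4,5,6}:3
  |U|=4: {2,3,5,6}:1  {3,4,5,6}:4
  |U|=5: {1,2,3,5,6}:1  {2,3,4,5,6}:5
  start at 0(i): 6
  start at 4(l): 1
sum over floor = 7

7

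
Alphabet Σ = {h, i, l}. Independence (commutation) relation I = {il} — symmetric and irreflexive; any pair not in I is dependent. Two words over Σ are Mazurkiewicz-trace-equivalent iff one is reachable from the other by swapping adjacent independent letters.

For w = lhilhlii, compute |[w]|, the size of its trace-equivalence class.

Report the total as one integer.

0(l) covers ∅
1(h) covers 0:l
2(i) covers 1:h
3(l) covers 1:h
4(h) covers 2:i, 3:l
5(l) covers 4:h
6(i) covers 4:h
7(i) covers 6:i
floor of heap: 0:l
completions by unplaced set U, small U first (add the entries for U minus each lowest piece of U):
  |U|=1: {5}:1  {7}:1
  |U|=2: {5,7}:2  {6,7}:1
  |U|=3: {5,6,7}:3
  |U|=4: {4,5,6,7}:3
  |U|=5: {2,4,5,6,7}:3  {3,4,5,6,7}:3
  |U|=6: {2,3,4,5,6,7}:6
  start at 0(l): 6

6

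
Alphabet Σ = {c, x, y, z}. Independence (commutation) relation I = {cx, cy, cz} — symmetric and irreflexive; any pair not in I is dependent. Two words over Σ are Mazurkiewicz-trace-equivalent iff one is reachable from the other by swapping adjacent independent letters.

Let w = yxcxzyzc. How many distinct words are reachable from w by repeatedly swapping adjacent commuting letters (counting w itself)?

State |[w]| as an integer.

28

piece 0:y — minimal
piece 1:x rests on {0:y}
piece 2:c — minimal
piece 3:x rests on {1:x}
piece 4:z rests on {3:x}
piece 5:y rests on {4:z}
piece 6:z rests on {5:y}
piece 7:c rests on {2:c}
minimal pieces: {0:y, 2:c}
ways to finish when only these pieces remain (= sum over removing one remaining piece with nothing left below it):
  1 left: {6}→1  {7}→1
  2 left: {2,7}→1  {5,6}→1  {6,7}→2
  3 left: {2,6,7}→3  {4,5,6}→1  {5,6,7}→3
  4 left: {2,5,6,7}→6  {3,4,5,6}→1  {4,5,6,7}→4
  5 left: {1,3,4,5,6}→1  {2,4,5,6,7}→10  {3,4,5,6,7}→5
  6 left: {0,1,3,4,5,6}→1  {1,3,4,5,6,7}→6  {2,3,4,5,6,7}→15
  placing 0:y first → 21 extensions
  placing 2:c first → 7 extensions
total linear extensions = 28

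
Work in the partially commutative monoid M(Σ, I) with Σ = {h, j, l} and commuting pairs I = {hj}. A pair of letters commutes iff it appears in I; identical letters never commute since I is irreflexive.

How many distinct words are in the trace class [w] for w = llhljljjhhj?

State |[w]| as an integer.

drop 0:l onto floor
drop 1:l onto {0:l}
drop 2:h onto {1:l}
drop 3:l onto {2:h}
drop 4:j onto {3:l}
drop 5:l onto {4:j}
drop 6:j onto {5:l}
drop 7:j onto {6:j}
drop 8:h onto {5:l}
drop 9:h onto {8:h}
drop 10:j onto {7:j}
ground layer = {0:l}
drop-orders for the pieces not yet dropped (sum over which currently-grounded one goes next):
  1 to go: {9} 1  {10} 1
  2 to go: {7,10} 1  {8,9} 1  {9,10} 2
  3 to go: {6,7,10} 1  {7,9,10} 3  {8,9,10} 3
  4 to go: {6,7,9,10} 4  {7,8,9,10} 6
  5 to go: {6,7,8,9,10} 10
  6 to go: {5,6,7,8,9,10} 10
  7 to go: {4,5,6,7,8,9,10} 10
  8 to go: {3,4,5,6,7,8,9,10} 10
  9 to go: {2,3,4,5,6,7,8,9,10} 10
  if 0:l drops first: 10 orders

10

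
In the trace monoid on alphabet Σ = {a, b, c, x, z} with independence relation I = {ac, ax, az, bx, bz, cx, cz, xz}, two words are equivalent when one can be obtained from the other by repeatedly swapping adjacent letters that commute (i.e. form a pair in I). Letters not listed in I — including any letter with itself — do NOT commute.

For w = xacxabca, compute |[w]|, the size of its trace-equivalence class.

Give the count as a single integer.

piece 0:x — minimal
piece 1:a — minimal
piece 2:c — minimal
piece 3:x rests on {0:x}
piece 4:a rests on {1:a}
piece 5:b rests on {2:c, 4:a}
piece 6:c rests on {5:b}
piece 7:a rests on {5:b}
minimal pieces: {0:x, 1:a, 2:c}
ways to finish when only these pieces remain (= sum over removing one remaining piece with nothing left below it):
  1 left: {3}→1  {6}→1  {7}→1
  2 left: {0,3}→1  {3,6}→2  {3,7}→2  {6,7}→2
  3 left: {0,3,6}→3  {0,3,7}→3  {3,6,7}→6  {5,6,7}→2
  4 left: {0,3,6,7}→12  {2,5,6,7}→2  {3,5,6,7}→8  {4,5,6,7}→2
  5 left: {0,3,5,6,7}→20  {1,4,5,6,7}→2  {2,3,5,6,7}→10  {2,4,5,6,7}→4  {3,4,5,6,7}→10
  6 left: {0,2,3,5,6,7}→30  {0,3,4,5,6,7}→30  {1,2,4,5,6,7}→6  {1,3,4,5,6,7}→12  {2,3,4,5,6,7}→24
  placing 0:x first → 42 extensions
  placing 1:a first → 84 extensions
  placing 2:c first → 42 extensions
total linear extensions = 168

168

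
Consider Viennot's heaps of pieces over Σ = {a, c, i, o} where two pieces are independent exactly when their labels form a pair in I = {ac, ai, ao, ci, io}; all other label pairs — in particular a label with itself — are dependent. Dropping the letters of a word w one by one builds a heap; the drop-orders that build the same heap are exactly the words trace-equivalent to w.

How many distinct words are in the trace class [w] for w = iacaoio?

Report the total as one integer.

piece 0:i — minimal
piece 1:a — minimal
piece 2:c — minimal
piece 3:a rests on {1:a}
piece 4:o rests on {2:c}
piece 5:i rests on {0:i}
piece 6:o rests on {4:o}
minimal pieces: {0:i, 1:a, 2:c}
ways to finish when only these pieces remain (= sum over removing one remaining piece with nothing left below it):
  1 left: {3}→1  {5}→1  {6}→1
  2 left: {0,5}→1  {1,3}→1  {3,5}→2  {3,6}→2  {4,6}→1  {5,6}→2
  3 left: {0,3,5}→3  {0,5,6}→3  {1,3,5}→3  {1,3,6}→3  {2,4,6}→1  {3,4,6}→3  {3,5,6}→6  {4,5,6}→3
  4 left: {0,1,3,5}→6  {0,3,5,6}→12  {0,4,5,6}→6  {1,3,4,6}→6  {1,3,5,6}→12  {2,3,4,6}→4  {2,4,5,6}→4  {3,4,5,6}→12
  5 left: {0,1,3,5,6}→30  {0,2,4,5,6}→10  {0,3,4,5,6}→30  {1,2,3,4,6}→10  {1,3,4,5,6}→30  {2,3,4,5,6}→20
  placing 0:i first → 60 extensions
  placing 1:a first → 60 extensions
  placing 2:c first → 90 extensions
total linear extensions = 210

210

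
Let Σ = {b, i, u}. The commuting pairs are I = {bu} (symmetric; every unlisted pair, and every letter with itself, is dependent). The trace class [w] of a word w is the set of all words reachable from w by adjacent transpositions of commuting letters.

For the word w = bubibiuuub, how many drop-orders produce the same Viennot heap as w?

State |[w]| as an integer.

#0=b has no predecessor
#1=u has no predecessor
#2=b depends on [0:b]
#3=i depends on [1:u, 2:b]
#4=b depends on [3:i]
#5=i depends on [4:b]
#6=u depends on [5:i]
#7=u depends on [6:u]
#8=u depends on [7:u]
#9=b depends on [5:i]
sources: [0:b, 1:u]
N(rest) = Σ N(rest − s) over sources s of rest; N(one piece) = 1:
  size 1 → [8]=1  [9]=1
  size 2 → [7,8]=1  [8,9]=2
  size 3 → [6,7,8]=1  [7,8,9]=3
  size 4 → [6,7,8,9]=4
  size 5 → [5,6,7,8,9]=4
  size 6 → [4,5,6,7,8,9]=4
  size 7 → [3,4,5,6,7,8,9]=4
  size 8 → [1,3,4,5,6,7,8,9]=4  [2,3,4,5,6,7,8,9]=4
  first=0(b) contributes 8
  first=1(u) contributes 4
|[w]| = 12

12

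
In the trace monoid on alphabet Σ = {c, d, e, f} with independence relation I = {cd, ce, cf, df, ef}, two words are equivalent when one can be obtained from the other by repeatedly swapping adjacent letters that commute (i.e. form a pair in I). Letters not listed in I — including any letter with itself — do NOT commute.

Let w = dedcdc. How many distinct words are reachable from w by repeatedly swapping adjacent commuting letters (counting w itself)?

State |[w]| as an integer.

15

drop 0:d onto floor
drop 1:e onto {0:d}
drop 2:d onto {1:e}
drop 3:c onto floor
drop 4:d onto {2:d}
drop 5:c onto {3:c}
ground layer = {0:d, 3:c}
drop-orders for the pieces not yet dropped (sum over which currently-grounded one goes next):
  1 to go: {4} 1  {5} 1
  2 to go: {2,4} 1  {3,5} 1  {4,5} 2
  3 to go: {1,2,4} 1  {2,4,5} 3  {3,4,5} 3
  4 to go: {0,1,2,4} 1  {1,2,4,5} 4  {2,3,4,5} 6
  if 0:d drops first: 10 orders
  if 3:c drops first: 5 orders
heap linearizations: 15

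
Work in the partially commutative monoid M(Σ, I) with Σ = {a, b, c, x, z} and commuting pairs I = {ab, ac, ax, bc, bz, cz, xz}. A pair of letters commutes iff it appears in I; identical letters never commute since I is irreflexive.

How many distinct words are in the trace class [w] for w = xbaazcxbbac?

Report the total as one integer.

1980

drop 0:x onto floor
drop 1:b onto {0:x}
drop 2:a onto floor
drop 3:a onto {2:a}
drop 4:z onto {3:a}
drop 5:c onto {0:x}
drop 6:x onto {1:b, 5:c}
drop 7:b onto {6:x}
drop 8:b onto {7:b}
drop 9:a onto {4:z}
drop 10:c onto {6:x}
ground layer = {0:x, 2:a}
drop-orders for the pieces not yet dropped (sum over which currently-grounded one goes next):
  1 to go: {8} 1  {9} 1  {10} 1
  2 to go: {4,9} 1  {7,8} 1  {8,9} 2  {8,10} 2  {9,10} 2
  3 to go: {3,4,9} 1  {4,8,9} 3  {4,9,10} 3  {7,8,9} 3  {7,8,10} 3  {8,9,10} 6
  4 to go: {2,3,4,9} 1  {3,4,8,9} 4  {3,4,9,10} 4  {4,7,8,9} 6  {4,8,9,10} 12  {6,7,8,10} 3  {7,8,9,10} 12
  5 to go: {1,6,7,8,10} 3  {2,3,4,8,9} 5  {2,3,4,9,10} 5  {3,4,7,8,9} 10  {3,4,8,9,10} 20  {4,7,8,9,10} 30  {5,6,7,8,10} 3  {6,7,8,9,10} 15
  6 to go: {1,5,6,7,8,10} 6  {1,6,7,8,9,10} 18  {2,3,4,7,8,9} 15  {2,3,4,8,9,10} 30  {3,4,7,8,9,10} 60  {4,6,7,8,9,10} 45  {5,6,7,8,9,10} 18
  7 to go: {0,1,5,6,7,8,10} 6  {1,4,6,7,8,9,10} 63  {1,5,6,7,8,9,10} 42  {2,3,4,7,8,9,10} 105  {3,4,6,7,8,9,10} 105  {4,5,6,7,8,9,10} 63
  8 to go: {0,1,5,6,7,8,9,10} 48  {1,3,4,6,7,8,9,10} 168  {1,4,5,6,7,8,9,10} 168  {2,3,4,6,7,8,9,10} 210  {3,4,5,6,7,8,9,10} 168
  9 to go: {0,1,4,5,6,7,8,9,10} 216  {1,2,3,4,6,7,8,9,10} 378  {1,3,4,5,6,7,8,9,10} 504  {2,3,4,5,6,7,8,9,10} 378
  if 0:x drops first: 1260 orders
  if 2:a drops first: 720 orders
heap linearizations: 1980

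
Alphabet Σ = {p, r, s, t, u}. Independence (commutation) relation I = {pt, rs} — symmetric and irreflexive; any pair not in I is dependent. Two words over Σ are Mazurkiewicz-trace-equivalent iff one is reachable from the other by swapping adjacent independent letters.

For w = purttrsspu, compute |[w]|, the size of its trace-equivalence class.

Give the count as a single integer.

3

#0=p has no predecessor
#1=u depends on [0:p]
#2=r depends on [1:u]
#3=t depends on [2:r]
#4=t depends on [3:t]
#5=r depends on [4:t]
#6=s depends on [4:t]
#7=s depends on [6:s]
#8=p depends on [5:r, 7:s]
#9=u depends on [8:p]
sources: [0:p]
N(rest) = Σ N(rest − s) over sources s of rest; N(one piece) = 1:
  size 1 → [9]=1
  size 2 → [8,9]=1
  size 3 → [5,8,9]=1  [7,8,9]=1
  size 4 → [5,7,8,9]=2  [6,7,8,9]=1
  size 5 → [5,6,7,8,9]=3
  size 6 → [4,5,6,7,8,9]=3
  size 7 → [3,4,5,6,7,8,9]=3
  size 8 → [2,3,4,5,6,7,8,9]=3
  first=0(p) contributes 3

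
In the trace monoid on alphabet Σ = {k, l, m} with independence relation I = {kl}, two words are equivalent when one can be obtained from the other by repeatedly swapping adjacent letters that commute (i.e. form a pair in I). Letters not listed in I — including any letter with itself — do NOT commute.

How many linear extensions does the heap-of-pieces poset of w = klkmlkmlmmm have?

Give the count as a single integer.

6

0(k) covers ∅
1(l) covers ∅
2(k) covers 0:k
3(m) covers 1:l, 2:k
4(l) covers 3:m
5(k) covers 3:m
6(m) covers 4:l, 5:k
7(l) covers 6:m
8(m) covers 7:l
9(m) covers 8:m
10(m) covers 9:m
floor of heap: 0:k, 1:l
completions by unplaced set U, small U first (add the entries for U minus each lowest piece of U):
  |U|=1: {10}:1
  |U|=2: {9,10}:1
  |U|=3: {8,9,10}:1
  |U|=4: {7,8,9,10}:1
  |U|=5: {6,7,8,9,10}:1
  |U|=6: {4,6,7,8,9,10}:1  {5,6,7,8,9,10}:1
  |U|=7: {4,5,6,7,8,9,10}:2
  |U|=8: {3,4,5,6,7,8,9,10}:2
  |U|=9: {1,3,4,5,6,7,8,9,10}:2  {2,3,4,5,6,7,8,9,10}:2
  start at 0(k): 4
  start at 1(l): 2
sum over floor = 6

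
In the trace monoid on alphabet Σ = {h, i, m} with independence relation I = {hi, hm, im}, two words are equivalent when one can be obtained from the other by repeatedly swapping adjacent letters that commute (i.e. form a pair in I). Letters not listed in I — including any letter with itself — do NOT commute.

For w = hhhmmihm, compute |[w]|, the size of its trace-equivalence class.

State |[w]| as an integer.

#0=h has no predecessor
#1=h depends on [0:h]
#2=h depends on [1:h]
#3=m has no predecessor
#4=m depends on [3:m]
#5=i has no predecessor
#6=h depends on [2:h]
#7=m depends on [4:m]
sources: [0:h, 3:m, 5:i]
N(rest) = Σ N(rest − s) over sources s of rest; N(one piece) = 1:
  size 1 → [5]=1  [6]=1  [7]=1
  size 2 → [2,6]=1  [4,7]=1  [5,6]=2  [5,7]=2  [6,7]=2
  size 3 → [1,2,6]=1  [2,5,6]=3  [2,6,7]=3  [3,4,7]=1  [4,5,7]=3  [4,6,7]=3  [5,6,7]=6
  size 4 → [0,1,2,6]=1  [1,2,5,6]=4  [1,2,6,7]=4  [2,4,6,7]=6  [2,5,6,7]=12  [3,4,5,7]=4  [3,4,6,7]=4  [4,5,6,7]=12
  size 5 → [0,1,2,5,6]=5  [0,1,2,6,7]=5  [1,2,4,6,7]=10  [1,2,5,6,7]=20  [2,3,4,6,7]=10  [2,4,5,6,7]=30  [3,4,5,6,7]=20
  size 6 → [0,1,2,4,6,7]=15  [0,1,2,5,6,7]=30  [1,2,3,4,6,7]=20  [1,2,4,5,6,7]=60  [2,3,4,5,6,7]=60
  first=0(h) contributes 140
  first=3(m) contributes 105
  first=5(i) contributes 35
|[w]| = 280

280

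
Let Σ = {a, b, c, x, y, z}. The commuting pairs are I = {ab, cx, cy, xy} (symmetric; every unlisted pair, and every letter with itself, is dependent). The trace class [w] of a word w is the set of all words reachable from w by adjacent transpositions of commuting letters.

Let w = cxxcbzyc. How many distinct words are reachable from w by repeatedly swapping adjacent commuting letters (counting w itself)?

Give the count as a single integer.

12

piece 0:c — minimal
piece 1:x — minimal
piece 2:x rests on {1:x}
piece 3:c rests on {0:c}
piece 4:b rests on {2:x, 3:c}
piece 5:z rests on {4:b}
piece 6:y rests on {5:z}
piece 7:c rests on {5:z}
minimal pieces: {0:c, 1:x}
ways to finish when only these pieces remain (= sum over removing one remaining piece with nothing left below it):
  1 left: {6}→1  {7}→1
  2 left: {6,7}→2
  3 left: {5,6,7}→2
  4 left: {4,5,6,7}→2
  5 left: {2,4,5,6,7}→2  {3,4,5,6,7}→2
  6 left: {0,3,4,5,6,7}→2  {1,2,4,5,6,7}→2  {2,3,4,5,6,7}→4
  placing 0:c first → 6 extensions
  placing 1:x first → 6 extensions
total linear extensions = 12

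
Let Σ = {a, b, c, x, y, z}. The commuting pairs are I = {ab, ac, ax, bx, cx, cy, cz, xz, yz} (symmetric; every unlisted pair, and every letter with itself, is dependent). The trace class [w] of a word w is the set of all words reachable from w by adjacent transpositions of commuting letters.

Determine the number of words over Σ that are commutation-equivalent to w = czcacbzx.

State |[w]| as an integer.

112

#0=c has no predecessor
#1=z has no predecessor
#2=c depends on [0:c]
#3=a depends on [1:z]
#4=c depends on [2:c]
#5=b depends on [1:z, 4:c]
#6=z depends on [3:a, 5:b]
#7=x has no predecessor
sources: [0:c, 1:z, 7:x]
N(rest) = Σ N(rest − s) over sources s of rest; N(one piece) = 1:
  size 1 → [6]=1  [7]=1
  size 2 → [3,6]=1  [5,6]=1  [6,7]=2
  size 3 → [3,5,6]=2  [3,6,7]=3  [4,5,6]=1  [5,6,7]=3
  size 4 → [1,3,5,6]=2  [2,4,5,6]=1  [3,4,5,6]=3  [3,5,6,7]=8  [4,5,6,7]=4
  size 5 → [0,2,4,5,6]=1  [1,3,4,5,6]=5  [1,3,5,6,7]=10  [2,3,4,5,6]=4  [2,4,5,6,7]=5  [3,4,5,6,7]=15
  size 6 → [0,2,3,4,5,6]=5  [0,2,4,5,6,7]=6  [1,2,3,4,5,6]=9  [1,3,4,5,6,7]=30  [2,3,4,5,6,7]=24
  first=0(c) contributes 63
  first=1(z) contributes 35
  first=7(x) contributes 14
|[w]| = 112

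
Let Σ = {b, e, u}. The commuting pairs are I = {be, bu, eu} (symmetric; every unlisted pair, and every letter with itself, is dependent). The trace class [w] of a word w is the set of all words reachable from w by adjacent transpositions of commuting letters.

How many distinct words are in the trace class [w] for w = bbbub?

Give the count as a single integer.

0(b) covers ∅
1(b) covers 0:b
2(b) covers 1:b
3(u) covers ∅
4(b) covers 2:b
floor of heap: 0:b, 3:u
completions by unplaced set U, small U first (add the entries for U minus each lowest piece of U):
  |U|=1: {3}:1  {4}:1
  |U|=2: {2,4}:1  {3,4}:2
  |U|=3: {1,2,4}:1  {2,3,4}:3
  start at 0(b): 4
  start at 3(u): 1
sum over floor = 5

5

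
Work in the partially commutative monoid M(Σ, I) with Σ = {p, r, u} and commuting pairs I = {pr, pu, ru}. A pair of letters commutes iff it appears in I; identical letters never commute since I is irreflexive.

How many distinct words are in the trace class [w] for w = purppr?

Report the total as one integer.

60

piece 0:p — minimal
piece 1:u — minimal
piece 2:r — minimal
piece 3:p rests on {0:p}
piece 4:p rests on {3:p}
piece 5:r rests on {2:r}
minimal pieces: {0:p, 1:u, 2:r}
ways to finish when only these pieces remain (= sum over removing one remaining piece with nothing left below it):
  1 left: {1}→1  {4}→1  {5}→1
  2 left: {1,4}→2  {1,5}→2  {2,5}→1  {3,4}→1  {4,5}→2
  3 left: {0,3,4}→1  {1,2,5}→3  {1,3,4}→3  {1,4,5}→6  {2,4,5}→3  {3,4,5}→3
  4 left: {0,1,3,4}→4  {0,3,4,5}→4  {1,2,4,5}→12  {1,3,4,5}→12  {2,3,4,5}→6
  placing 0:p first → 30 extensions
  placing 1:u first → 10 extensions
  placing 2:r first → 20 extensions
total linear extensions = 60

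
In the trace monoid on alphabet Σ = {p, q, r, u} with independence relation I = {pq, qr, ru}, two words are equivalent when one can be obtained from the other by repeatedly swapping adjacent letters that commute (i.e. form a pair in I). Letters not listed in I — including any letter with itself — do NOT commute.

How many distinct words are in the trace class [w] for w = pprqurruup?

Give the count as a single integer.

75

piece 0:p — minimal
piece 1:p rests on {0:p}
piece 2:r rests on {1:p}
piece 3:q — minimal
piece 4:u rests on {1:p, 3:q}
piece 5:r rests on {2:r}
piece 6:r rests on {5:r}
piece 7:u rests on {4:u}
piece 8:u rests on {7:u}
piece 9:p rests on {6:r, 8:u}
minimal pieces: {0:p, 3:q}
ways to finish when only these pieces remain (= sum over removing one remaining piece with nothing left below it):
  1 left: {9}→1
  2 left: {6,9}→1  {8,9}→1
  3 left: {5,6,9}→1  {6,8,9}→2  {7,8,9}→1
  4 left: {2,5,6,9}→1  {4,7,8,9}→1  {5,6,8,9}→3  {6,7,8,9}→3
  5 left: {2,5,6,8,9}→4  {3,4,7,8,9}→1  {4,6,7,8,9}→4  {5,6,7,8,9}→6
  6 left: {2,5,6,7,8,9}→10  {3,4,6,7,8,9}→5  {4,5,6,7,8,9}→10
  7 left: {2,4,5,6,7,8,9}→20  {3,4,5,6,7,8,9}→15
  8 left: {1,2,4,5,6,7,8,9}→20  {2,3,4,5,6,7,8,9}→35
  placing 0:p first → 55 extensions
  placing 3:q first → 20 extensions
total linear extensions = 75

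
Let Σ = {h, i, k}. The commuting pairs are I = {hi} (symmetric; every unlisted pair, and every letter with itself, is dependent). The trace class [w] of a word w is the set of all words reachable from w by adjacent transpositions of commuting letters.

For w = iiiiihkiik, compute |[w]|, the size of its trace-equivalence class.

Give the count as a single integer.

#0=i has no predecessor
#1=i depends on [0:i]
#2=i depends on [1:i]
#3=i depends on [2:i]
#4=i depends on [3:i]
#5=h has no predecessor
#6=k depends on [4:i, 5:h]
#7=i depends on [6:k]
#8=i depends on [7:i]
#9=k depends on [8:i]
sources: [0:i, 5:h]
N(rest) = Σ N(rest − s) over sources s of rest; N(one piece) = 1:
  size 1 → [9]=1
  size 2 → [8,9]=1
  size 3 → [7,8,9]=1
  size 4 → [6,7,8,9]=1
  size 5 → [4,6,7,8,9]=1  [5,6,7,8,9]=1
  size 6 → [3,4,6,7,8,9]=1  [4,5,6,7,8,9]=2
  size 7 → [2,3,4,6,7,8,9]=1  [3,4,5,6,7,8,9]=3
  size 8 → [1,2,3,4,6,7,8,9]=1  [2,3,4,5,6,7,8,9]=4
  first=0(i) contributes 5
  first=5(h) contributes 1
|[w]| = 6

6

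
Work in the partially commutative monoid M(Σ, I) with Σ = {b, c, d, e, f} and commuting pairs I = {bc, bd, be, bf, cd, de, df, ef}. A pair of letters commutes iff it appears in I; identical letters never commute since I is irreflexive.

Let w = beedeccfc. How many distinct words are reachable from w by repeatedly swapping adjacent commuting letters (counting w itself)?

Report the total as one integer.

#0=b has no predecessor
#1=e has no predecessor
#2=e depends on [1:e]
#3=d has no predecessor
#4=e depends on [2:e]
#5=c depends on [4:e]
#6=c depends on [5:c]
#7=f depends on [6:c]
#8=c depends on [7:f]
sources: [0:b, 1:e, 3:d]
N(rest) = Σ N(rest − s) over sources s of rest; N(one piece) = 1:
  size 1 → [0]=1  [3]=1  [8]=1
  size 2 → [0,3]=2  [0,8]=2  [3,8]=2  [7,8]=1
  size 3 → [0,3,8]=6  [0,7,8]=3  [3,7,8]=3  [6,7,8]=1
  size 4 → [0,3,7,8]=12  [0,6,7,8]=4  [3,6,7,8]=4  [5,6,7,8]=1
  size 5 → [0,3,6,7,8]=20  [0,5,6,7,8]=5  [3,5,6,7,8]=5  [4,5,6,7,8]=1
  size 6 → [0,3,5,6,7,8]=30  [0,4,5,6,7,8]=6  [2,4,5,6,7,8]=1  [3,4,5,6,7,8]=6
  size 7 → [0,2,4,5,6,7,8]=7  [0,3,4,5,6,7,8]=42  [1,2,4,5,6,7,8]=1  [2,3,4,5,6,7,8]=7
  first=0(b) contributes 8
  first=1(e) contributes 56
  first=3(d) contributes 8
|[w]| = 72

72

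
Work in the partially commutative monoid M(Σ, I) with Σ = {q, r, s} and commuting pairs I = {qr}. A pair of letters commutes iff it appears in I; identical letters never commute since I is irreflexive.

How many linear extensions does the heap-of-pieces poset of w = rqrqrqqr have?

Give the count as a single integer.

#0=r has no predecessor
#1=q has no predecessor
#2=r depends on [0:r]
#3=q depends on [1:q]
#4=r depends on [2:r]
#5=q depends on [3:q]
#6=q depends on [5:q]
#7=r depends on [4:r]
sources: [0:r, 1:q]
N(rest) = Σ N(rest − s) over sources s of rest; N(one piece) = 1:
  size 1 → [6]=1  [7]=1
  size 2 → [4,7]=1  [5,6]=1  [6,7]=2
  size 3 → [2,4,7]=1  [3,5,6]=1  [4,6,7]=3  [5,6,7]=3
  size 4 → [0,2,4,7]=1  [1,3,5,6]=1  [2,4,6,7]=4  [3,5,6,7]=4  [4,5,6,7]=6
  size 5 → [0,2,4,6,7]=5  [1,3,5,6,7]=5  [2,4,5,6,7]=10  [3,4,5,6,7]=10
  size 6 → [0,2,4,5,6,7]=15  [1,3,4,5,6,7]=15  [2,3,4,5,6,7]=20
  first=0(r) contributes 35
  first=1(q) contributes 35
|[w]| = 70

70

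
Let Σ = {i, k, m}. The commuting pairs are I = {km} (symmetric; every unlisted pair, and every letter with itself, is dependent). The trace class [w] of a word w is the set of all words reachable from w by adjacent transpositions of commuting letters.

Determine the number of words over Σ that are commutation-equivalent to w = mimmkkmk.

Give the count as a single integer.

0(m) covers ∅
1(i) covers 0:m
2(m) covers 1:i
3(m) covers 2:m
4(k) covers 1:i
5(k) covers 4:k
6(m) covers 3:m
7(k) covers 5:k
floor of heap: 0:m
completions by unplaced set U, small U first (add the entries for U minus each lowest piece of U):
  |U|=1: {6}:1  {7}:1
  |U|=2: {3,6}:1  {5,7}:1  {6,7}:2
  |U|=3: {2,3,6}:1  {3,6,7}:3  {4,5,7}:1  {5,6,7}:3
  |U|=4: {2,3,6,7}:4  {3,5,6,7}:6  {4,5,6,7}:4
  |U|=5: {2,3,5,6,7}:10  {3,4,5,6,7}:10
  |U|=6: {2,3,4,5,6,7}:20
  start at 0(m): 20

20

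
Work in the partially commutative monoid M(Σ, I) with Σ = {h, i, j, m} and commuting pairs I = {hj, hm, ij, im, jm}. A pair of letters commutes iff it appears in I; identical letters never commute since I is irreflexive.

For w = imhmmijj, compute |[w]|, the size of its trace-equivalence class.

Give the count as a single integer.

drop 0:i onto floor
drop 1:m onto floor
drop 2:h onto {0:i}
drop 3:m onto {1:m}
drop 4:m onto {3:m}
drop 5:i onto {2:h}
drop 6:j onto floor
drop 7:j onto {6:j}
ground layer = {0:i, 1:m, 6:j}
drop-orders for the pieces not yet dropped (sum over which currently-grounded one goes next):
  1 to go: {4} 1  {5} 1  {7} 1
  2 to go: {2,5} 1  {3,4} 1  {4,5} 2  {4,7} 2  {5,7} 2  {6,7} 1
  3 to go: {0,2,5} 1  {1,3,4} 1  {2,4,5} 3  {2,5,7} 3  {3,4,5} 3  {3,4,7} 3  {4,5,7} 6  {4,6,7} 3  {5,6,7} 3
  4 to go: {0,2,4,5} 4  {0,2,5,7} 4  {1,3,4,5} 4  {1,3,4,7} 4  {2,3,4,5} 6  {2,4,5,7} 12  {2,5,6,7} 6  {3,4,5,7} 12  {3,4,6,7} 6  {4,5,6,7} 12
  5 to go: {0,2,3,4,5} 10  {0,2,4,5,7} 20  {0,2,5,6,7} 10  {1,2,3,4,5} 10  {1,3,4,5,7} 20  {1,3,4,6,7} 10  {2,3,4,5,7} 30  {2,4,5,6,7} 30  {3,4,5,6,7} 30
  6 to go: {0,1,2,3,4,5} 20  {0,2,3,4,5,7} 60  {0,2,4,5,6,7} 60  {1,2,3,4,5,7} 60  {1,3,4,5,6,7} 60  {2,3,4,5,6,7} 90
  if 0:i drops first: 210 orders
  if 1:m drops first: 210 orders
  if 6:j drops first: 140 orders
heap linearizations: 560

560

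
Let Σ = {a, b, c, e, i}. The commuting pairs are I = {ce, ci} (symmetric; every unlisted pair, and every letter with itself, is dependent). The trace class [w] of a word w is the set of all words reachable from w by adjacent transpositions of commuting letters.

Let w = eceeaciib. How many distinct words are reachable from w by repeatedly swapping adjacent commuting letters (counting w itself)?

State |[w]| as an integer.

12

drop 0:e onto floor
drop 1:c onto floor
drop 2:e onto {0:e}
drop 3:e onto {2:e}
drop 4:a onto {1:c, 3:e}
drop 5:c onto {4:a}
drop 6:i onto {4:a}
drop 7:i onto {6:i}
drop 8:b onto {5:c, 7:i}
ground layer = {0:e, 1:c}
drop-orders for the pieces not yet dropped (sum over which currently-grounded one goes next):
  1 to go: {8} 1
  2 to go: {5,8} 1  {7,8} 1
  3 to go: {5,7,8} 2  {6,7,8} 1
  4 to go: {5,6,7,8} 3
  5 to go: {4,5,6,7,8} 3
  6 to go: {1,4,5,6,7,8} 3  {3,4,5,6,7,8} 3
  7 to go: {1,3,4,5,6,7,8} 6  {2,3,4,5,6,7,8} 3
  if 0:e drops first: 9 orders
  if 1:c drops first: 3 orders
heap linearizations: 12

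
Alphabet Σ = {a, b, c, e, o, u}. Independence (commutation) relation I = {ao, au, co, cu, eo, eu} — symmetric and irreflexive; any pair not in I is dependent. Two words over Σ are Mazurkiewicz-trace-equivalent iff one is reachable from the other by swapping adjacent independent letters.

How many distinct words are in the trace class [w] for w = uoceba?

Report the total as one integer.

#0=u has no predecessor
#1=o depends on [0:u]
#2=c has no predecessor
#3=e depends on [2:c]
#4=b depends on [1:o, 3:e]
#5=a depends on [4:b]
sources: [0:u, 2:c]
N(rest) = Σ N(rest − s) over sources s of rest; N(one piece) = 1:
  size 1 → [5]=1
  size 2 → [4,5]=1
  size 3 → [1,4,5]=1  [3,4,5]=1
  size 4 → [0,1,4,5]=1  [1,3,4,5]=2  [2,3,4,5]=1
  first=0(u) contributes 3
  first=2(c) contributes 3
|[w]| = 6

6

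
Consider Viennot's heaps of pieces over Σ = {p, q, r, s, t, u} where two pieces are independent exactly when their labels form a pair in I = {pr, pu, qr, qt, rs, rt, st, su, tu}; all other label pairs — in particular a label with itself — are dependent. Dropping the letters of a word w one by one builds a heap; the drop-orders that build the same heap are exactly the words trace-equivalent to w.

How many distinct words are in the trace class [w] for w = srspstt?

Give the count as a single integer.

21

piece 0:s — minimal
piece 1:r — minimal
piece 2:s rests on {0:s}
piece 3:p rests on {2:s}
piece 4:s rests on {3:p}
piece 5:t rests on {3:p}
piece 6:t rests on {5:t}
minimal pieces: {0:s, 1:r}
ways to finish when only these pieces remain (= sum over removing one remaining piece with nothing left below it):
  1 left: {1}→1  {4}→1  {6}→1
  2 left: {1,4}→2  {1,6}→2  {4,6}→2  {5,6}→1
  3 left: {1,4,6}→6  {1,5,6}→3  {4,5,6}→3
  4 left: {1,4,5,6}→12  {3,4,5,6}→3
  5 left: {1,3,4,5,6}→15  {2,3,4,5,6}→3
  placing 0:s first → 18 extensions
  placing 1:r first → 3 extensions
total linear extensions = 21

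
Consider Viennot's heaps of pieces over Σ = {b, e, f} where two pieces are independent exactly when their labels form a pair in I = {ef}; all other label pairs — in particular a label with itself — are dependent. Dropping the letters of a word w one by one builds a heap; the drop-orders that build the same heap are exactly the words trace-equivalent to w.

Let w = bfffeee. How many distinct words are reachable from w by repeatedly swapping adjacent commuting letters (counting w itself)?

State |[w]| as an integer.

#0=b has no predecessor
#1=f depends on [0:b]
#2=f depends on [1:f]
#3=f depends on [2:f]
#4=e depends on [0:b]
#5=e depends on [4:e]
#6=e depends on [5:e]
sources: [0:b]
N(rest) = Σ N(rest − s) over sources s of rest; N(one piece) = 1:
  size 1 → [3]=1  [6]=1
  size 2 → [2,3]=1  [3,6]=2  [5,6]=1
  size 3 → [1,2,3]=1  [2,3,6]=3  [3,5,6]=3  [4,5,6]=1
  size 4 → [1,2,3,6]=4  [2,3,5,6]=6  [3,4,5,6]=4
  size 5 → [1,2,3,5,6]=10  [2,3,4,5,6]=10
  first=0(b) contributes 20

20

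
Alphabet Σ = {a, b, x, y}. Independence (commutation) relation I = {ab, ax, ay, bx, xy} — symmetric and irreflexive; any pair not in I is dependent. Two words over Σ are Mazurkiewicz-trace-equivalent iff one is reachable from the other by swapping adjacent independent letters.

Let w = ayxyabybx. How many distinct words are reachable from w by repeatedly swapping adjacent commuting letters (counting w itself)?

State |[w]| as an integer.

piece 0:a — minimal
piece 1:y — minimal
piece 2:x — minimal
piece 3:y rests on {1:y}
piece 4:a rests on {0:a}
piece 5:b rests on {3:y}
piece 6:y rests on {5:b}
piece 7:b rests on {6:y}
piece 8:x rests on {2:x}
minimal pieces: {0:a, 1:y, 2:x}
ways to finish when only these pieces remain (= sum over removing one remaining piece with nothing left below it):
  1 left: {4}→1  {7}→1  {8}→1
  2 left: {0,4}→1  {2,8}→1  {4,7}→2  {4,8}→2  {6,7}→1  {7,8}→2
  3 left: {0,4,7}→3  {0,4,8}→3  {2,4,8}→3  {2,7,8}→3  {4,6,7}→3  {4,7,8}→6  {5,6,7}→1  {6,7,8}→3
  4 left: {0,2,4,8}→6  {0,4,6,7}→6  {0,4,7,8}→12  {2,4,7,8}→12  {2,6,7,8}→6  {3,5,6,7}→1  {4,5,6,7}→4  {4,6,7,8}→12  {5,6,7,8}→4
  5 left: {0,2,4,7,8}→30  {0,4,5,6,7}→10  {0,4,6,7,8}→30  {1,3,5,6,7}→1  {2,4,6,7,8}→30  {2,5,6,7,8}→10  {3,4,5,6,7}→5  {3,5,6,7,8}→5  {4,5,6,7,8}→20
  6 left: {0,2,4,6,7,8}→90  {0,3,4,5,6,7}→15  {0,4,5,6,7,8}→60  {1,3,4,5,6,7}→6  {1,3,5,6,7,8}→6  {2,3,5,6,7,8}→15  {2,4,5,6,7,8}→60  {3,4,5,6,7,8}→30
  7 left: {0,1,3,4,5,6,7}→21  {0,2,4,5,6,7,8}→210  {0,3,4,5,6,7,8}→105  {1,2,3,5,6,7,8}→21  {1,3,4,5,6,7,8}→42  {2,3,4,5,6,7,8}→105
  placing 0:a first → 168 extensions
  placing 1:y first → 420 extensions
  placing 2:x first → 168 extensions
total linear extensions = 756

756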